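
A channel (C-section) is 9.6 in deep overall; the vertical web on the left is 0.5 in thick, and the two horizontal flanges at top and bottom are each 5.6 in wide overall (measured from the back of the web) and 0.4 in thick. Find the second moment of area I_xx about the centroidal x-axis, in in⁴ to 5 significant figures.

Break the section into simple shapes (no overlaps), measuring from the bottom-left corner of the bounding box.
Web: 0.5 × 9.6, A = 4.8 in², y = 4.8 in, Ī = 36.864 in⁴.
Top flange (beyond web): 5.1 × 0.4, A = 2.04 in², y = 9.4 in, Ī = 0.0272 in⁴.
Bottom flange (beyond web): 5.1 × 0.4, A = 2.04 in², y = 0.2 in, Ī = 0.0272 in⁴.
By symmetry the centroid is at mid-height, ȳ = 4.8 in.
Transfer each piece to the centroidal x-axis using Ī + A·d² with d = y − 4.8:
  web: d = 0 in → contributes +36.864 in⁴
  top flange (beyond web): d = 4.6 in → contributes +43.1936 in⁴
  bottom flange (beyond web): d = -4.6 in → contributes +43.1936 in⁴
Total I = 123.2512 in⁴.

I_xx ≈ 123.25 in⁴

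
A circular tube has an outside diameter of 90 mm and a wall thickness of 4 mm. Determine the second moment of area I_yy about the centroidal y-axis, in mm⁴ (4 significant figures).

I_yy ≈ 1.001 × 10⁶ mm⁴

Decompose the section into non-overlapping parts with the origin at the bottom-left of its bounding rectangle.
Outer circle: ⌀90, A = 6361.73 mm², x = 45 mm, Ī = 3 220 623 mm⁴.
Bore (subtracted): ⌀82, A = 5281.02 mm², x = 45 mm, Ī = 2 219 347 mm⁴.
By symmetry the centroid is at mid-width, x̄ = 45 mm.
All pieces are centred on the centroidal y-axis, so I = ΣĪ (holes subtracted) = 1 001 276 mm⁴.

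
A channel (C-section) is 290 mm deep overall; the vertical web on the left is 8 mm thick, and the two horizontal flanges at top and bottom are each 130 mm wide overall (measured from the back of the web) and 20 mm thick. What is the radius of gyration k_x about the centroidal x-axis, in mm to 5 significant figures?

Break the section into simple shapes (no overlaps), measuring from the bottom-left corner of the bounding box.
Web: 8 × 290, A = 2 320 mm², y = 145 mm, Ī = 16 259 333 mm⁴.
Top flange (beyond web): 122 × 20, A = 2 440 mm², y = 280 mm, Ī = 81333.33 mm⁴.
Bottom flange (beyond web): 122 × 20, A = 2 440 mm², y = 10 mm, Ī = 81333.33 mm⁴.
By symmetry the centroid is at mid-height, ȳ = 145 mm.
Transfer each piece to the centroidal x-axis using Ī + A·d² with d = y − 145:
  web: d = 0 mm → contributes +16 259 333 mm⁴
  top flange (beyond web): d = 135 mm → contributes +44 550 333 mm⁴
  bottom flange (beyond web): d = -135 mm → contributes +44 550 333 mm⁴
Total I = 105 360 000 mm⁴.
Radius of gyration: k = √(I/A) = √(105 360 000 / 7 200) = 120.9683 mm.

k_x ≈ 120.97 mm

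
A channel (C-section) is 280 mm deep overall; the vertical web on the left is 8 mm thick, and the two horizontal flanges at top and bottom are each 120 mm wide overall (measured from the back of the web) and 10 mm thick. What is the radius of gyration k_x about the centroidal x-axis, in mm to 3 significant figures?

k_x ≈ 111 mm

Break the section into simple shapes (no overlaps), measuring from the bottom-left corner of the bounding box.
Web: 8 × 280, A = 2 240 mm², y = 140 mm, Ī = 14 634 667 mm⁴.
Top flange (beyond web): 112 × 10, A = 1 120 mm², y = 275 mm, Ī = 9333.3 mm⁴.
Bottom flange (beyond web): 112 × 10, A = 1 120 mm², y = 5 mm, Ī = 9333.3 mm⁴.
By symmetry the centroid is at mid-height, ȳ = 140 mm.
Transfer each piece to the centroidal x-axis using Ī + A·d² with d = y − 140:
  web: d = 0 mm → contributes +14 634 667 mm⁴
  top flange (beyond web): d = 135 mm → contributes +20 421 333 mm⁴
  bottom flange (beyond web): d = -135 mm → contributes +20 421 333 mm⁴
Total I = 55 477 333 mm⁴.
Radius of gyration: k = √(I/A) = √(55 477 333 / 4 480) = 111.28 mm.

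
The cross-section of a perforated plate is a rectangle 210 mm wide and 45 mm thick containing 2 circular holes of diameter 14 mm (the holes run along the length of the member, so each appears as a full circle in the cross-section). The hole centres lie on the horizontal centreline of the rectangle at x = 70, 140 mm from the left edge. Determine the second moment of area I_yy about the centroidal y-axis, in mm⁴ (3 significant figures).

I_yy ≈ 3.43 × 10⁷ mm⁴

Decompose the section into non-overlapping parts with the origin at the bottom-left of its bounding rectangle.
Plate: 210 × 45, A = 9 450 mm², x = 105 mm, Ī = 34 728 750 mm⁴.
Hole 1 (subtracted): ⌀14, A = 153.94 mm², x = 70 mm, Ī = 1885.7 mm⁴.
Hole 2 (subtracted): ⌀14, A = 153.94 mm², x = 140 mm, Ī = 1885.7 mm⁴.
By symmetry the centroid is at mid-width, x̄ = 105 mm.
Transfer each piece to the centroidal y-axis using Ī + A·d² with d = x − 105:
  plate: d = 0 mm → contributes +34 728 750 mm⁴
  hole 1: d = -35 mm → contributes −190 460 mm⁴
  hole 2: d = 35 mm → contributes −190 460 mm⁴
Total I = 34 347 830 mm⁴.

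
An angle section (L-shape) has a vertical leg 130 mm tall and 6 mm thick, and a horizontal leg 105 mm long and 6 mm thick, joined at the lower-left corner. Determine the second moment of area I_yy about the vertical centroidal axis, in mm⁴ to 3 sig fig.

I_yy ≈ 1.42 × 10⁶ mm⁴

Treat the section as a set of non-overlapping primitives; coordinates are from the bounding-box lower-left.
Vertical leg: 6 × 130, A = 780 mm², x = 3 mm, Ī = 2 340 mm⁴.
Horizontal leg (remainder): 99 × 6, A = 594 mm², x = 55.5 mm, Ī = 485 150 mm⁴.
Centroid: x̄ = ΣA·x / ΣA = 25.697 mm.
Transfer each piece to the vertical centroidal axis using Ī + A·d² with d = x − 25.697:
  vertical leg: d = -22.697 mm → contributes +404 142 mm⁴
  horizontal leg (remainder): d = 29.803 mm → contributes +1 012 769 mm⁴
Total I = 1 416 911 mm⁴.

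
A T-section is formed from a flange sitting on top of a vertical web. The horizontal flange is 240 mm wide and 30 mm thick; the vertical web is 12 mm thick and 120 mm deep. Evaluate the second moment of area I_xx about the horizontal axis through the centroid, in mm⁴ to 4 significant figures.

Break the section into simple shapes (no overlaps), measuring from the bottom-left corner of the bounding box.
Flange: 240 × 30, A = 7 200 mm², y = 135 mm, Ī = 540 000 mm⁴.
Web: 12 × 120, A = 1 440 mm², y = 60 mm, Ī = 1 728 000 mm⁴.
Centroid: ȳ = ΣA·y / ΣA = 122.5 mm.
Transfer each piece to the horizontal axis through the centroid using Ī + A·d² with d = y − 122.5:
  flange: d = 12.5 mm → contributes +1 665 000 mm⁴
  web: d = -62.5 mm → contributes +7 353 000 mm⁴
Total I = 9 018 000 mm⁴.

I_xx ≈ 9.018 × 10⁶ mm⁴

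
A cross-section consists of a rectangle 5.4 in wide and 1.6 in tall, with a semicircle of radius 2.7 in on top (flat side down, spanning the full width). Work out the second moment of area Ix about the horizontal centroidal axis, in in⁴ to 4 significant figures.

Ix ≈ 26.32 in⁴

Decompose the section into non-overlapping parts with the origin at the bottom-left of its bounding rectangle.
Rectangular body: 5.4 × 1.6, A = 8.64 in², y = 0.8 in, Ī = 1.8432 in⁴.
Semicircular cap: semicircle r = 2.7, A = 11.4511 in², y = 2.74592 in, Ī = 5.83293 in⁴.
Centroid: ȳ = ΣA·y / ΣA = 1.90909 in.
Transfer each piece to the horizontal centroidal axis using Ī + A·d² with d = y − 1.90909:
  rectangular body: d = -1.10909 in → contributes +12.4711 in⁴
  semicircular cap: d = 0.836824 in → contributes +13.8518 in⁴
Total I = 26.323 in⁴.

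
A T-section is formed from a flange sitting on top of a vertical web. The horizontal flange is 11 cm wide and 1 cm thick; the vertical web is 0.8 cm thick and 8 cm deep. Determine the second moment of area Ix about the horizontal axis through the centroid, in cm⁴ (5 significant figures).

Ix ≈ 116.98 cm⁴

Split into non-overlapping primitives; take the origin at the lower-left of the bounding box.
Flange: 11 × 1, A = 11 cm², y = 8.5 cm, Ī = 0.9166667 cm⁴.
Web: 0.8 × 8, A = 6.4 cm², y = 4 cm, Ī = 34.13333 cm⁴.
Centroid: ȳ = ΣA·y / ΣA = 6.844828 cm.
Transfer each piece to the horizontal axis through the centroid using Ī + A·d² with d = y − 6.844828:
  flange: d = 1.655172 cm → contributes +31.05222 cm⁴
  web: d = -2.844828 cm → contributes +85.92881 cm⁴
Total I = 116.981 cm⁴.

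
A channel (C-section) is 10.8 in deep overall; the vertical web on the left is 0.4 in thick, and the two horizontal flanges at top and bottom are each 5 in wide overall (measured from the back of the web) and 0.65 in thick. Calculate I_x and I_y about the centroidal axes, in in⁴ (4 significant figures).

I_x ≈ 196.2 in⁴, I_y ≈ 26.28 in⁴

Treat the section as a set of non-overlapping primitives; coordinates are from the bounding-box lower-left.
Web: 0.4 × 10.8, A = 4.32 in², y = 5.4 in, Ī = 41.9904 in⁴.
Top flange (beyond web): 4.6 × 0.65, A = 2.99 in², y = 10.475 in, Ī = 0.105273 in⁴.
Bottom flange (beyond web): 4.6 × 0.65, A = 2.99 in², y = 0.325 in, Ī = 0.105273 in⁴.
By symmetry the centroid is at mid-height, ȳ = 5.4 in.
Transfer each piece to the centroidal x-axis using Ī + A·d² with d = y − 5.4:
  web: d = 0 in → contributes +41.9904 in⁴
  top flange (beyond web): d = 5.075 in → contributes +77.1146 in⁴
  bottom flange (beyond web): d = -5.075 in → contributes +77.1146 in⁴
Total I = 196.22 in⁴.
For the y-axis: x̄ = 1.65146 in.
Repeating about the centroidal y-axis gives I_y = 26.2781 in⁴.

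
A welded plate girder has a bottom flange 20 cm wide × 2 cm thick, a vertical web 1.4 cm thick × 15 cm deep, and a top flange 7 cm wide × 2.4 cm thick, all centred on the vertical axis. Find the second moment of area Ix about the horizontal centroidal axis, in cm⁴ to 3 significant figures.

Ix ≈ 4090 cm⁴

Treat the section as a set of non-overlapping primitives; coordinates are from the bounding-box lower-left.
Bottom plate: 20 × 2, A = 40 cm², y = 1 cm, Ī = 13.333 cm⁴.
Web plate: 1.4 × 15, A = 21 cm², y = 9.5 cm, Ī = 393.75 cm⁴.
Top plate: 7 × 2.4, A = 16.8 cm², y = 18.2 cm, Ī = 8.064 cm⁴.
Centroid: ȳ = ΣA·y / ΣA = 7.0085 cm.
Transfer each piece to the horizontal centroidal axis using Ī + A·d² with d = y − 7.0085:
  bottom plate: d = -6.0085 cm → contributes +1457.4 cm⁴
  web plate: d = 2.4915 cm → contributes +524.11 cm⁴
  top plate: d = 11.192 cm → contributes +2112.3 cm⁴
Total I = 4093.8 cm⁴.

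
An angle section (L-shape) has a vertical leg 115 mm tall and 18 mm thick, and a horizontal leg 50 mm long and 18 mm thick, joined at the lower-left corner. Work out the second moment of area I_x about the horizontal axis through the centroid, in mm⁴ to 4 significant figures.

Decompose the section into non-overlapping parts with the origin at the bottom-left of its bounding rectangle.
Vertical leg: 18 × 115, A = 2 070 mm², y = 57.5 mm, Ī = 2 281 313 mm⁴.
Horizontal leg (remainder): 32 × 18, A = 576 mm², y = 9 mm, Ī = 15 552 mm⁴.
Centroid: ȳ = ΣA·y / ΣA = 46.9422 mm.
Transfer each piece to the horizontal axis through the centroid using Ī + A·d² with d = y − 46.9422:
  vertical leg: d = 10.5578 mm → contributes +2 512 050 mm⁴
  horizontal leg (remainder): d = -37.9422 mm → contributes +844 767 mm⁴
Total I = 3 356 817 mm⁴.

I_x ≈ 3.357 × 10⁶ mm⁴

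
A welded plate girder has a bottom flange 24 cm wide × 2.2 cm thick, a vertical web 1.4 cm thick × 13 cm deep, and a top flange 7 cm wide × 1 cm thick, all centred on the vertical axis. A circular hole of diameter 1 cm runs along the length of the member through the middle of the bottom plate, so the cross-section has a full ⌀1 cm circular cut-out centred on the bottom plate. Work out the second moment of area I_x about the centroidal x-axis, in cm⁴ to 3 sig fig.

Split into non-overlapping primitives; take the origin at the lower-left of the bounding box.
Bottom plate: 24 × 2.2, A = 52.8 cm², y = 1.1 cm, Ī = 21.296 cm⁴.
Web plate: 1.4 × 13, A = 18.2 cm², y = 8.7 cm, Ī = 256.32 cm⁴.
Top plate: 7 × 1, A = 7 cm², y = 15.7 cm, Ī = 0.58333 cm⁴.
Hole (subtracted): ⌀1, A = 0.7854 cm², y = 1.1 cm, Ī = 0.049087 cm⁴.
Centroid: ȳ = ΣA·y / ΣA = 4.215 cm.
Transfer each piece to the centroidal x-axis using Ī + A·d² with d = y − 4.215:
  bottom plate: d = -3.115 cm → contributes +533.61 cm⁴
  web plate: d = 4.485 cm → contributes +622.42 cm⁴
  top plate: d = 11.485 cm → contributes +923.93 cm⁴
  hole: d = -3.115 cm → contributes −7.6698 cm⁴
Total I = 2072.3 cm⁴.

I_x ≈ 2070 cm⁴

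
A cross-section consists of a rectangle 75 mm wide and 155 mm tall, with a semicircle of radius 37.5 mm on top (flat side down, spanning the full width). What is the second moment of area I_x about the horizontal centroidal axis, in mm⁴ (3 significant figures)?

Treat the section as a set of non-overlapping primitives; coordinates are from the bounding-box lower-left.
Rectangular body: 75 × 155, A = 11 625 mm², y = 77.5 mm, Ī = 23 274 219 mm⁴.
Semicircular cap: semicircle r = 37.5, A = 2208.9 mm², y = 170.92 mm, Ī = 217 049 mm⁴.
Centroid: ȳ = ΣA·y / ΣA = 92.416 mm.
Transfer each piece to the horizontal centroidal axis using Ī + A·d² with d = y − 92.416:
  rectangular body: d = -14.916 mm → contributes +25 860 670 mm⁴
  semicircular cap: d = 78.499 mm → contributes +13 828 827 mm⁴
Total I = 39 689 497 mm⁴.

I_x ≈ 3.97 × 10⁷ mm⁴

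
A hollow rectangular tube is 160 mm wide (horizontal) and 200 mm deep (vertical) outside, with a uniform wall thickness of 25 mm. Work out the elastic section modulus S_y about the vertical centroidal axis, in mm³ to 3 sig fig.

S_y ≈ 6.45 × 10⁵ mm³

Treat the section as a set of non-overlapping primitives; coordinates are from the bounding-box lower-left.
Outer rectangle: 160 × 200, A = 32 000 mm², x = 80 mm, Ī = 68 266 667 mm⁴.
Inner void (subtracted): 110 × 150, A = 16 500 mm², x = 80 mm, Ī = 16 637 500 mm⁴.
By symmetry the centroid is at mid-width, x̄ = 80 mm.
All pieces are centred on the vertical centroidal axis, so I = ΣĪ (holes subtracted) = 51 629 167 mm⁴.
Extreme fibre distance c = 80 mm; S = I/c = 645 365 mm³.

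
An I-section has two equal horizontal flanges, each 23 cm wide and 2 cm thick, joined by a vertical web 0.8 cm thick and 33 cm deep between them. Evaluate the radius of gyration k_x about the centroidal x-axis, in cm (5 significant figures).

Split into non-overlapping primitives; take the origin at the lower-left of the bounding box.
Bottom flange: 23 × 2, A = 46 cm², y = 1 cm, Ī = 15.33333 cm⁴.
Web: 0.8 × 33, A = 26.4 cm², y = 18.5 cm, Ī = 2395.8 cm⁴.
Top flange: 23 × 2, A = 46 cm², y = 36 cm, Ī = 15.33333 cm⁴.
By symmetry the centroid is at mid-height, ȳ = 18.5 cm.
Transfer each piece to the centroidal x-axis using Ī + A·d² with d = y − 18.5:
  bottom flange: d = -17.5 cm → contributes +14102.83 cm⁴
  web: d = 0 cm → contributes +2395.8 cm⁴
  top flange: d = 17.5 cm → contributes +14102.83 cm⁴
Total I = 30601.47 cm⁴.
Radius of gyration: k = √(I/A) = √(30601.47 / 118.4) = 16.07664 cm.

k_x ≈ 16.077 cm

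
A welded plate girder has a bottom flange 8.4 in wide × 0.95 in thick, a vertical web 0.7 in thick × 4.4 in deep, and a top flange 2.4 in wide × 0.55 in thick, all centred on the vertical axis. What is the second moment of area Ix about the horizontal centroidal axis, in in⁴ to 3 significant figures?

Split into non-overlapping primitives; take the origin at the lower-left of the bounding box.
Bottom plate: 8.4 × 0.95, A = 7.98 in², y = 0.475 in, Ī = 0.60016 in⁴.
Web plate: 0.7 × 4.4, A = 3.08 in², y = 3.15 in, Ī = 4.9691 in⁴.
Top plate: 2.4 × 0.55, A = 1.32 in², y = 5.625 in, Ī = 0.033275 in⁴.
Centroid: ȳ = ΣA·y / ΣA = 1.6896 in.
Transfer each piece to the horizontal centroidal axis using Ī + A·d² with d = y − 1.6896:
  bottom plate: d = -1.2146 in → contributes +12.373 in⁴
  web plate: d = 1.4604 in → contributes +11.538 in⁴
  top plate: d = 3.9354 in → contributes +20.476 in⁴
Total I = 44.387 in⁴.

Ix ≈ 44.4 in⁴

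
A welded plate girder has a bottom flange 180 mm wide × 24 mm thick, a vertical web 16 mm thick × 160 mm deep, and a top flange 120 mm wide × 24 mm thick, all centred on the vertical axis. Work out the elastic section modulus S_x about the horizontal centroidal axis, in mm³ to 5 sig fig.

Split into non-overlapping primitives; take the origin at the lower-left of the bounding box.
Bottom plate: 180 × 24, A = 4 320 mm², y = 12 mm, Ī = 207 360 mm⁴.
Web plate: 16 × 160, A = 2 560 mm², y = 104 mm, Ī = 5 461 333 mm⁴.
Top plate: 120 × 24, A = 2 880 mm², y = 196 mm, Ī = 138 240 mm⁴.
Centroid: ȳ = ΣA·y / ΣA = 90.42623 mm.
Transfer each piece to the horizontal centroidal axis using Ī + A·d² with d = y − 90.42623:
  bottom plate: d = -78.42623 mm → contributes +26 778 269 mm⁴
  web plate: d = 13.57377 mm → contributes +5 933 006 mm⁴
  top plate: d = 105.5738 mm → contributes +32 238 205 mm⁴
Total I = 64 949 480 mm⁴.
Extreme fibre distance c = 117.5738 mm; S = I/c = 552414.7 mm³.

S_x ≈ 5.5241 × 10⁵ mm³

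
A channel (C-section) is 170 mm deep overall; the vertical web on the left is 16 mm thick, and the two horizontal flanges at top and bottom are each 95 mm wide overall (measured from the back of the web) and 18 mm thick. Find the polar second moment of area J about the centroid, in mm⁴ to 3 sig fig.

J ≈ 2.77 × 10⁷ mm⁴

Break the section into simple shapes (no overlaps), measuring from the bottom-left corner of the bounding box.
Web: 16 × 170, A = 2 720 mm², y = 85 mm, Ī = 6 550 667 mm⁴.
Top flange (beyond web): 79 × 18, A = 1 422 mm², y = 161 mm, Ī = 38 394 mm⁴.
Bottom flange (beyond web): 79 × 18, A = 1 422 mm², y = 9 mm, Ī = 38 394 mm⁴.
By symmetry the centroid is at mid-height, ȳ = 85 mm.
Transfer each piece to the centroidal x-axis using Ī + A·d² with d = y − 85:
  web: d = 0 mm → contributes +6 550 667 mm⁴
  top flange (beyond web): d = 76 mm → contributes +8 251 866 mm⁴
  bottom flange (beyond web): d = -76 mm → contributes +8 251 866 mm⁴
Total I = 23 054 399 mm⁴.
For the y-axis: x̄ = 32.279 mm.
Repeating about the centroidal y-axis gives I_y = 4 674 029 mm⁴.
Polar second moment: J = I_x + I_y = 27 728 427 mm⁴.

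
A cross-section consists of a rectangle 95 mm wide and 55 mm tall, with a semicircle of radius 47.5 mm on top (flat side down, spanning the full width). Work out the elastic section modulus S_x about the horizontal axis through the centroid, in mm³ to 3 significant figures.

Split into non-overlapping primitives; take the origin at the lower-left of the bounding box.
Rectangular body: 95 × 55, A = 5 225 mm², y = 27.5 mm, Ī = 1 317 135 mm⁴.
Semicircular cap: semicircle r = 47.5, A = 3544.1 mm², y = 75.16 mm, Ī = 558 736 mm⁴.
Centroid: ȳ = ΣA·y / ΣA = 46.762 mm.
Transfer each piece to the horizontal axis through the centroid using Ī + A·d² with d = y − 46.762:
  rectangular body: d = -19.262 mm → contributes +3 255 747 mm⁴
  semicircular cap: d = 28.398 mm → contributes +3 416 787 mm⁴
Total I = 6 672 534 mm⁴.
Extreme fibre distance c = 55.738 mm; S = I/c = 119 713 mm³.

S_x ≈ 1.20 × 10⁵ mm³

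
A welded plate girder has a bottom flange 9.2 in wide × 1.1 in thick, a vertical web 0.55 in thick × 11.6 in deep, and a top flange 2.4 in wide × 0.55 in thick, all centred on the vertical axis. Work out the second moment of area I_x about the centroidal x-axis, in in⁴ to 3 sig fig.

I_x ≈ 352 in⁴

Break the section into simple shapes (no overlaps), measuring from the bottom-left corner of the bounding box.
Bottom plate: 9.2 × 1.1, A = 10.12 in², y = 0.55 in, Ī = 1.0204 in⁴.
Web plate: 0.55 × 11.6, A = 6.38 in², y = 6.9 in, Ī = 71.541 in⁴.
Top plate: 2.4 × 0.55, A = 1.32 in², y = 12.975 in, Ī = 0.033275 in⁴.
Centroid: ȳ = ΣA·y / ΣA = 3.7438 in.
Transfer each piece to the centroidal x-axis using Ī + A·d² with d = y − 3.7438:
  bottom plate: d = -3.1938 in → contributes +104.25 in⁴
  web plate: d = 3.1562 in → contributes +135.09 in⁴
  top plate: d = 9.2312 in → contributes +112.52 in⁴
Total I = 351.86 in⁴.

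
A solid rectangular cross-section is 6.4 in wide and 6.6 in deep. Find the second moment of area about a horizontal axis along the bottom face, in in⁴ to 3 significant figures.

I_base ≈ 613 in⁴

The section: 6.4 × 6.6, A = 42.24 in², y = 3.3 in, Ī = 153.33 in⁴.
Transfer it to the base of the section using Ī + A·d² with d = y − 0:
  the section: d = 3.3 in → contributes +613.32 in⁴
Total I = 613.32 in⁴.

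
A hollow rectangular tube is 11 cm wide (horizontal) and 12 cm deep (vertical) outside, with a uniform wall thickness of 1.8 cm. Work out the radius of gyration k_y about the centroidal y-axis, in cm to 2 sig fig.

Decompose the section into non-overlapping parts with the origin at the bottom-left of its bounding rectangle.
Outer rectangle: 11 × 12, A = 132 cm², x = 5.5 cm, Ī = 1 331 cm⁴.
Inner void (subtracted): 7.4 × 8.4, A = 62.16 cm², x = 5.5 cm, Ī = 283.7 cm⁴.
By symmetry the centroid is at mid-width, x̄ = 5.5 cm.
All pieces are centred on the centroidal y-axis, so I = ΣĪ (holes subtracted) = 1 047 cm⁴.
Radius of gyration: k = √(I/A) = √(1 047 / 69.84) = 3.873 cm.

k_y ≈ 3.9 cm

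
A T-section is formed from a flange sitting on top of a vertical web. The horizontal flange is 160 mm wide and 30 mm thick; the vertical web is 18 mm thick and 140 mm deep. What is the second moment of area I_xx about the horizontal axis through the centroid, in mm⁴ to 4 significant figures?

Treat the section as a set of non-overlapping primitives; coordinates are from the bounding-box lower-left.
Flange: 160 × 30, A = 4 800 mm², y = 155 mm, Ī = 360 000 mm⁴.
Web: 18 × 140, A = 2 520 mm², y = 70 mm, Ī = 4 116 000 mm⁴.
Centroid: ȳ = ΣA·y / ΣA = 125.738 mm.
Transfer each piece to the horizontal axis through the centroid using Ī + A·d² with d = y − 125.738:
  flange: d = 29.2623 mm → contributes +4 470 153 mm⁴
  web: d = -55.7377 mm → contributes +11 944 863 mm⁴
Total I = 16 415 016 mm⁴.

I_xx ≈ 1.642 × 10⁷ mm⁴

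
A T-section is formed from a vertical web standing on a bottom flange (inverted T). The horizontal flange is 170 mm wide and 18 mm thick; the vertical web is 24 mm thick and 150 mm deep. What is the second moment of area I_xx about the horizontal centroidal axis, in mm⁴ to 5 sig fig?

I_xx ≈ 1.8504 × 10⁷ mm⁴

Break the section into simple shapes (no overlaps), measuring from the bottom-left corner of the bounding box.
Flange: 170 × 18, A = 3 060 mm², y = 9 mm, Ī = 82 620 mm⁴.
Web: 24 × 150, A = 3 600 mm², y = 93 mm, Ī = 6 750 000 mm⁴.
Centroid: ȳ = ΣA·y / ΣA = 54.40541 mm.
Transfer each piece to the horizontal centroidal axis using Ī + A·d² with d = y − 54.40541:
  flange: d = -45.40541 mm → contributes +6 391 272 mm⁴
  web: d = 38.59459 mm → contributes +12 112 354 mm⁴
Total I = 18 503 625 mm⁴.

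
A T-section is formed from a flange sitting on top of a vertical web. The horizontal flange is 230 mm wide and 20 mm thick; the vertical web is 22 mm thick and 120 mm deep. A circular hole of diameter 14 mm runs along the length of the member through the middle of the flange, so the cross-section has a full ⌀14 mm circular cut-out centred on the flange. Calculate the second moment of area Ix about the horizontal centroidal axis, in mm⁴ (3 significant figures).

Decompose the section into non-overlapping parts with the origin at the bottom-left of its bounding rectangle.
Flange: 230 × 20, A = 4 600 mm², y = 130 mm, Ī = 153 333 mm⁴.
Web: 22 × 120, A = 2 640 mm², y = 60 mm, Ī = 3 168 000 mm⁴.
Hole (subtracted): ⌀14, A = 153.94 mm², y = 130 mm, Ī = 1885.7 mm⁴.
Centroid: ȳ = ΣA·y / ΣA = 103.92 mm.
Transfer each piece to the horizontal centroidal axis using Ī + A·d² with d = y − 103.92:
  flange: d = 26.079 mm → contributes +3 281 947 mm⁴
  web: d = -43.921 mm → contributes +8 260 618 mm⁴
  hole: d = 26.079 mm → contributes −106 584 mm⁴
Total I = 11 435 981 mm⁴.

Ix ≈ 1.14 × 10⁷ mm⁴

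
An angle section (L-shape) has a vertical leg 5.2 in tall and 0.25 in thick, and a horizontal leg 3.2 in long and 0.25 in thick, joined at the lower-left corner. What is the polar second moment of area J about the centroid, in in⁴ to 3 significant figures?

Break the section into simple shapes (no overlaps), measuring from the bottom-left corner of the bounding box.
Vertical leg: 0.25 × 5.2, A = 1.3 in², y = 2.6 in, Ī = 2.9293 in⁴.
Horizontal leg (remainder): 2.95 × 0.25, A = 0.7375 in², y = 0.125 in, Ī = 0.0038411 in⁴.
Centroid: ȳ = ΣA·y / ΣA = 1.7041 in.
Transfer each piece to the centroidal x-axis using Ī + A·d² with d = y − 1.7041:
  vertical leg: d = 0.89586 in → contributes +3.9727 in⁴
  horizontal leg (remainder): d = -1.5791 in → contributes +1.8429 in⁴
Total I = 5.8156 in⁴.
For the y-axis: x̄ = 0.70414 in.
Repeating about the centroidal y-axis gives I_y = 1.7462 in⁴.
Polar second moment: J = I_x + I_y = 7.5618 in⁴.

J ≈ 7.56 in⁴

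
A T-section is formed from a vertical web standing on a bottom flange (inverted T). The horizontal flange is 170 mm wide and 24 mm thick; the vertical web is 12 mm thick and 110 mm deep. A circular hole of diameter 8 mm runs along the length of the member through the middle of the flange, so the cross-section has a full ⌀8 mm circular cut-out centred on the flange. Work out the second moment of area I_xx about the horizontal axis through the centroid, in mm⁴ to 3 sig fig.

Decompose the section into non-overlapping parts with the origin at the bottom-left of its bounding rectangle.
Flange: 170 × 24, A = 4 080 mm², y = 12 mm, Ī = 195 840 mm⁴.
Web: 12 × 110, A = 1 320 mm², y = 79 mm, Ī = 1 331 000 mm⁴.
Hole (subtracted): ⌀8, A = 50.265 mm², y = 12 mm, Ī = 201.06 mm⁴.
Centroid: ȳ = ΣA·y / ΣA = 28.532 mm.
Transfer each piece to the horizontal axis through the centroid using Ī + A·d² with d = y − 28.532:
  flange: d = -16.532 mm → contributes +1 310 887 mm⁴
  web: d = 50.468 mm → contributes +4 693 110 mm⁴
  hole: d = -16.532 mm → contributes −13 938 mm⁴
Total I = 5 990 059 mm⁴.

I_xx ≈ 5.99 × 10⁶ mm⁴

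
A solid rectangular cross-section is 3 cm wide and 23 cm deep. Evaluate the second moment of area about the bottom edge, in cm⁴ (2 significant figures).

The section: 3 × 23, A = 69 cm², y = 11.5 cm, Ī = 3 042 cm⁴.
Transfer it to a horizontal axis along the bottom face using Ī + A·d² with d = y − 0:
  the section: d = 11.5 cm → contributes +12 167 cm⁴
Total I = 12 167 cm⁴.

I_base ≈ 1.2 × 10⁴ cm⁴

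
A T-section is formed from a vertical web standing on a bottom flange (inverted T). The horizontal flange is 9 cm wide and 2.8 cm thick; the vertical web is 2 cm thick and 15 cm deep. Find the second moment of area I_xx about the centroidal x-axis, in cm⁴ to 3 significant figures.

I_xx ≈ 1660 cm⁴

Split into non-overlapping primitives; take the origin at the lower-left of the bounding box.
Flange: 9 × 2.8, A = 25.2 cm², y = 1.4 cm, Ī = 16.464 cm⁴.
Web: 2 × 15, A = 30 cm², y = 10.3 cm, Ī = 562.5 cm⁴.
Centroid: ȳ = ΣA·y / ΣA = 6.237 cm.
Transfer each piece to the centroidal x-axis using Ī + A·d² with d = y − 6.237:
  flange: d = -4.837 cm → contributes +606.05 cm⁴
  web: d = 4.063 cm → contributes +1057.7 cm⁴
Total I = 1663.8 cm⁴.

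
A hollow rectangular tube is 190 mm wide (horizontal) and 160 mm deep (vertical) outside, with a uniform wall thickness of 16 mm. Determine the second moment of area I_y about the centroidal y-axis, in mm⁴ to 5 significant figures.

I_y ≈ 4.9381 × 10⁷ mm⁴

Treat the section as a set of non-overlapping primitives; coordinates are from the bounding-box lower-left.
Outer rectangle: 190 × 160, A = 30 400 mm², x = 95 mm, Ī = 91 453 333 mm⁴.
Inner void (subtracted): 158 × 128, A = 20 224 mm², x = 95 mm, Ī = 42 072 661 mm⁴.
By symmetry the centroid is at mid-width, x̄ = 95 mm.
All pieces are centred on the centroidal y-axis, so I = ΣĪ (holes subtracted) = 49 380 672 mm⁴.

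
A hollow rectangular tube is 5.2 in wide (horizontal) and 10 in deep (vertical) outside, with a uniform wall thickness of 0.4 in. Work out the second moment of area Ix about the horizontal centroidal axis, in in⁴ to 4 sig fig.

Split into non-overlapping primitives; take the origin at the lower-left of the bounding box.
Outer rectangle: 5.2 × 10, A = 52 in², y = 5 in, Ī = 433.333 in⁴.
Inner void (subtracted): 4.4 × 9.2, A = 40.48 in², y = 5 in, Ī = 285.519 in⁴.
By symmetry the centroid is at mid-height, ȳ = 5 in.
All pieces are centred on the horizontal centroidal axis, so I = ΣĪ (holes subtracted) = 147.814 in⁴.

Ix ≈ 147.8 in⁴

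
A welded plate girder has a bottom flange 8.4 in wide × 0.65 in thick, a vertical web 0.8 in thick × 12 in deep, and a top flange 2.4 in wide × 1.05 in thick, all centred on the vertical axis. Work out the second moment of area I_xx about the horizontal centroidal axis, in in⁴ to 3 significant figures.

Treat the section as a set of non-overlapping primitives; coordinates are from the bounding-box lower-left.
Bottom plate: 8.4 × 0.65, A = 5.46 in², y = 0.325 in, Ī = 0.19224 in⁴.
Web plate: 0.8 × 12, A = 9.6 in², y = 6.65 in, Ī = 115.2 in⁴.
Top plate: 2.4 × 1.05, A = 2.52 in², y = 13.175 in, Ī = 0.23153 in⁴.
Centroid: ȳ = ΣA·y / ΣA = 5.6209 in.
Transfer each piece to the horizontal centroidal axis using Ī + A·d² with d = y − 5.6209:
  bottom plate: d = -5.2959 in → contributes +153.33 in⁴
  web plate: d = 1.0291 in → contributes +125.37 in⁴
  top plate: d = 7.5541 in → contributes +144.03 in⁴
Total I = 422.73 in⁴.

I_xx ≈ 423 in⁴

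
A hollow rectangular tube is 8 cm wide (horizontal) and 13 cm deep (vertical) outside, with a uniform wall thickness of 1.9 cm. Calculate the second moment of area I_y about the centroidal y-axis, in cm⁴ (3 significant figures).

Split into non-overlapping primitives; take the origin at the lower-left of the bounding box.
Outer rectangle: 8 × 13, A = 104 cm², x = 4 cm, Ī = 554.67 cm⁴.
Inner void (subtracted): 4.2 × 9.2, A = 38.64 cm², x = 4 cm, Ī = 56.801 cm⁴.
By symmetry the centroid is at mid-width, x̄ = 4 cm.
All pieces are centred on the centroidal y-axis, so I = ΣĪ (holes subtracted) = 497.87 cm⁴.

I_y ≈ 498 cm⁴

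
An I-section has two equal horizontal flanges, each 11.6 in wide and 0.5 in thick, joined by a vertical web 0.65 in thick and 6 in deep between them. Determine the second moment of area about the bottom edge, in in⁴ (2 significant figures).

I_base ≈ 320 in⁴

Decompose the section into non-overlapping parts with the origin at the bottom-left of its bounding rectangle.
Bottom flange: 11.6 × 0.5, A = 5.8 in², y = 0.25 in, Ī = 0.1208 in⁴.
Web: 0.65 × 6, A = 3.9 in², y = 3.5 in, Ī = 11.7 in⁴.
Top flange: 11.6 × 0.5, A = 5.8 in², y = 6.75 in, Ī = 0.1208 in⁴.
Transfer each piece to the base of the section using Ī + A·d² with d = y − 0:
  bottom flange: d = 0.25 in → contributes +0.4833 in⁴
  web: d = 3.5 in → contributes +59.48 in⁴
  top flange: d = 6.75 in → contributes +264.4 in⁴
Total I = 324.3 in⁴.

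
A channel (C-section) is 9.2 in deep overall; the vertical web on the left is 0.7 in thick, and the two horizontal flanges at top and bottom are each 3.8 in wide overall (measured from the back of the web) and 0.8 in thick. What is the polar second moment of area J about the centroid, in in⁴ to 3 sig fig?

Treat the section as a set of non-overlapping primitives; coordinates are from the bounding-box lower-left.
Web: 0.7 × 9.2, A = 6.44 in², y = 4.6 in, Ī = 45.423 in⁴.
Top flange (beyond web): 3.1 × 0.8, A = 2.48 in², y = 8.8 in, Ī = 0.13227 in⁴.
Bottom flange (beyond web): 3.1 × 0.8, A = 2.48 in², y = 0.4 in, Ī = 0.13227 in⁴.
By symmetry the centroid is at mid-height, ȳ = 4.6 in.
Transfer each piece to the centroidal x-axis using Ī + A·d² with d = y − 4.6:
  web: d = 0 in → contributes +45.423 in⁴
  top flange (beyond web): d = 4.2 in → contributes +43.879 in⁴
  bottom flange (beyond web): d = -4.2 in → contributes +43.879 in⁴
Total I = 133.18 in⁴.
For the y-axis: x̄ = 1.1767 in.
Repeating about the centroidal y-axis gives I_y = 14.35 in⁴.
Polar second moment: J = I_x + I_y = 147.53 in⁴.

J ≈ 148 in⁴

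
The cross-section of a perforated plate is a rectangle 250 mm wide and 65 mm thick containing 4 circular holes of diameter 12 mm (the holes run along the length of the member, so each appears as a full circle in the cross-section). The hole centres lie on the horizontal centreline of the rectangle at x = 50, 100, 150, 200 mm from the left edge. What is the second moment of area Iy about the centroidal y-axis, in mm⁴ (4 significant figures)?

Iy ≈ 8.322 × 10⁷ mm⁴

Treat the section as a set of non-overlapping primitives; coordinates are from the bounding-box lower-left.
Plate: 250 × 65, A = 16 250 mm², x = 125 mm, Ī = 84 635 417 mm⁴.
Hole 1 (subtracted): ⌀12, A = 113.097 mm², x = 50 mm, Ī = 1017.88 mm⁴.
Hole 2 (subtracted): ⌀12, A = 113.097 mm², x = 100 mm, Ī = 1017.88 mm⁴.
Hole 3 (subtracted): ⌀12, A = 113.097 mm², x = 150 mm, Ī = 1017.88 mm⁴.
Hole 4 (subtracted): ⌀12, A = 113.097 mm², x = 200 mm, Ī = 1017.88 mm⁴.
By symmetry the centroid is at mid-width, x̄ = 125 mm.
Transfer each piece to the centroidal y-axis using Ī + A·d² with d = x − 125:
  plate: d = 0 mm → contributes +84 635 417 mm⁴
  hole 1: d = -75 mm → contributes −637 190 mm⁴
  hole 2: d = -25 mm → contributes −71703.7 mm⁴
  hole 3: d = 25 mm → contributes −71703.7 mm⁴
  hole 4: d = 75 mm → contributes −637 190 mm⁴
Total I = 83 217 628 mm⁴.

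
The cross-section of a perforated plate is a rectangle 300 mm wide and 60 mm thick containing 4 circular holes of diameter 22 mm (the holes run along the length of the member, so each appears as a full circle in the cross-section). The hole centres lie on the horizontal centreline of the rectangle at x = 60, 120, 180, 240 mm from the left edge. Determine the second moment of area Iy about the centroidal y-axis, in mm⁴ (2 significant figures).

Treat the section as a set of non-overlapping primitives; coordinates are from the bounding-box lower-left.
Plate: 300 × 60, A = 18 000 mm², x = 150 mm, Ī = 135 000 000 mm⁴.
Hole 1 (subtracted): ⌀22, A = 380.1 mm², x = 60 mm, Ī = 11 499 mm⁴.
Hole 2 (subtracted): ⌀22, A = 380.1 mm², x = 120 mm, Ī = 11 499 mm⁴.
Hole 3 (subtracted): ⌀22, A = 380.1 mm², x = 180 mm, Ī = 11 499 mm⁴.
Hole 4 (subtracted): ⌀22, A = 380.1 mm², x = 240 mm, Ī = 11 499 mm⁴.
By symmetry the centroid is at mid-width, x̄ = 150 mm.
Transfer each piece to the centroidal y-axis using Ī + A·d² with d = x − 150:
  plate: d = 0 mm → contributes +135 000 000 mm⁴
  hole 1: d = -90 mm → contributes −3 090 574 mm⁴
  hole 2: d = -30 mm → contributes −353 618 mm⁴
  hole 3: d = 30 mm → contributes −353 618 mm⁴
  hole 4: d = 90 mm → contributes −3 090 574 mm⁴
Total I = 128 111 615 mm⁴.

Iy ≈ 1.3 × 10⁸ mm⁴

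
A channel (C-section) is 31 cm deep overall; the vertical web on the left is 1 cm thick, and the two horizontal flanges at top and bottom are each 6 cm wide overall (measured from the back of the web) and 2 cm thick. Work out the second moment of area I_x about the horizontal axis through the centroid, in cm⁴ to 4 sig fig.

I_x ≈ 6694 cm⁴

Treat the section as a set of non-overlapping primitives; coordinates are from the bounding-box lower-left.
Web: 1 × 31, A = 31 cm², y = 15.5 cm, Ī = 2482.58 cm⁴.
Top flange (beyond web): 5 × 2, A = 10 cm², y = 30 cm, Ī = 3.33333 cm⁴.
Bottom flange (beyond web): 5 × 2, A = 10 cm², y = 1 cm, Ī = 3.33333 cm⁴.
By symmetry the centroid is at mid-height, ȳ = 15.5 cm.
Transfer each piece to the horizontal axis through the centroid using Ī + A·d² with d = y − 15.5:
  web: d = 0 cm → contributes +2482.58 cm⁴
  top flange (beyond web): d = 14.5 cm → contributes +2105.83 cm⁴
  bottom flange (beyond web): d = -14.5 cm → contributes +2105.83 cm⁴
Total I = 6694.25 cm⁴.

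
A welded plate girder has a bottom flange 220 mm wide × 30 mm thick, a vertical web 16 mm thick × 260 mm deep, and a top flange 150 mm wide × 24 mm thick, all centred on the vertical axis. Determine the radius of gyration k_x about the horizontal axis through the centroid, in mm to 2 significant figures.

k_x ≈ 120 mm

Break the section into simple shapes (no overlaps), measuring from the bottom-left corner of the bounding box.
Bottom plate: 220 × 30, A = 6 600 mm², y = 15 mm, Ī = 495 000 mm⁴.
Web plate: 16 × 260, A = 4 160 mm², y = 160 mm, Ī = 23 434 667 mm⁴.
Top plate: 150 × 24, A = 3 600 mm², y = 302 mm, Ī = 172 800 mm⁴.
Centroid: ȳ = ΣA·y / ΣA = 129 mm.
Transfer each piece to the horizontal axis through the centroid using Ī + A·d² with d = y − 129:
  bottom plate: d = -114 mm → contributes +86 201 547 mm⁴
  web plate: d = 31.04 mm → contributes +27 443 930 mm⁴
  top plate: d = 173 mm → contributes +107 972 721 mm⁴
Total I = 221 618 198 mm⁴.
Radius of gyration: k = √(I/A) = √(221 618 198 / 14 360) = 124.2 mm.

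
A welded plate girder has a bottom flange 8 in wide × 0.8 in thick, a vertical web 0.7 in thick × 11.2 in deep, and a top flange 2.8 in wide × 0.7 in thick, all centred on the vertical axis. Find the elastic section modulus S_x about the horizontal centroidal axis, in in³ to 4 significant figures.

S_x ≈ 42.52 in³

Decompose the section into non-overlapping parts with the origin at the bottom-left of its bounding rectangle.
Bottom plate: 8 × 0.8, A = 6.4 in², y = 0.4 in, Ī = 0.341333 in⁴.
Web plate: 0.7 × 11.2, A = 7.84 in², y = 6.4 in, Ī = 81.9541 in⁴.
Top plate: 2.8 × 0.7, A = 1.96 in², y = 12.35 in, Ī = 0.0800333 in⁴.
Centroid: ȳ = ΣA·y / ΣA = 4.74951 in.
Transfer each piece to the horizontal centroidal axis using Ī + A·d² with d = y − 4.74951:
  bottom plate: d = -4.34951 in → contributes +121.418 in⁴
  web plate: d = 1.65049 in → contributes +103.311 in⁴
  top plate: d = 7.60049 in → contributes +113.304 in⁴
Total I = 338.033 in⁴.
Extreme fibre distance c = 7.95049 in; S = I/c = 42.5173 in³.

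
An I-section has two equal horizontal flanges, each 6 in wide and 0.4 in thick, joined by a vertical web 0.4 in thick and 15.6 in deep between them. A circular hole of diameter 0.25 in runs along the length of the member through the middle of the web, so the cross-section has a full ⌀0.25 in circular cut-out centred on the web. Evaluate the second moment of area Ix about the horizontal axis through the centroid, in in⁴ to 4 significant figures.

Ix ≈ 433.8 in⁴

Break the section into simple shapes (no overlaps), measuring from the bottom-left corner of the bounding box.
Bottom flange: 6 × 0.4, A = 2.4 in², y = 0.2 in, Ī = 0.032 in⁴.
Web: 0.4 × 15.6, A = 6.24 in², y = 8.2 in, Ī = 126.547 in⁴.
Top flange: 6 × 0.4, A = 2.4 in², y = 16.2 in, Ī = 0.032 in⁴.
Hole (subtracted): ⌀0.25, A = 0.0490874 in², y = 8.2 in, Ī = 0.000191748 in⁴.
By symmetry the centroid is at mid-height, ȳ = 8.2 in.
Transfer each piece to the horizontal axis through the centroid using Ī + A·d² with d = y − 8.2:
  bottom flange: d = -8 in → contributes +153.632 in⁴
  web: d = 0 in → contributes +126.547 in⁴
  top flange: d = 8 in → contributes +153.632 in⁴
  hole: d = 0 in → contributes −0.000191748 in⁴
Total I = 433.811 in⁴.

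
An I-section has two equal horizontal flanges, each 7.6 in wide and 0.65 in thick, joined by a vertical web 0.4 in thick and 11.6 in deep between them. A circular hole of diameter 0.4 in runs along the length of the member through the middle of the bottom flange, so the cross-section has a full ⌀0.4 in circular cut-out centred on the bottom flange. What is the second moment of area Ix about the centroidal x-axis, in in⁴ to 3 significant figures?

Ix ≈ 418 in⁴

Decompose the section into non-overlapping parts with the origin at the bottom-left of its bounding rectangle.
Bottom flange: 7.6 × 0.65, A = 4.94 in², y = 0.325 in, Ī = 0.17393 in⁴.
Web: 0.4 × 11.6, A = 4.64 in², y = 6.45 in, Ī = 52.03 in⁴.
Top flange: 7.6 × 0.65, A = 4.94 in², y = 12.575 in, Ī = 0.17393 in⁴.
Hole (subtracted): ⌀0.4, A = 0.12566 in², y = 0.325 in, Ī = 0.0012566 in⁴.
Centroid: ȳ = ΣA·y / ΣA = 6.5035 in.
Transfer each piece to the centroidal x-axis using Ī + A·d² with d = y − 6.5035:
  bottom flange: d = -6.1785 in → contributes +188.75 in⁴
  web: d = -0.053472 in → contributes +52.043 in⁴
  top flange: d = 6.0715 in → contributes +182.28 in⁴
  hole: d = -6.1785 in → contributes −4.7983 in⁴
Total I = 418.28 in⁴.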